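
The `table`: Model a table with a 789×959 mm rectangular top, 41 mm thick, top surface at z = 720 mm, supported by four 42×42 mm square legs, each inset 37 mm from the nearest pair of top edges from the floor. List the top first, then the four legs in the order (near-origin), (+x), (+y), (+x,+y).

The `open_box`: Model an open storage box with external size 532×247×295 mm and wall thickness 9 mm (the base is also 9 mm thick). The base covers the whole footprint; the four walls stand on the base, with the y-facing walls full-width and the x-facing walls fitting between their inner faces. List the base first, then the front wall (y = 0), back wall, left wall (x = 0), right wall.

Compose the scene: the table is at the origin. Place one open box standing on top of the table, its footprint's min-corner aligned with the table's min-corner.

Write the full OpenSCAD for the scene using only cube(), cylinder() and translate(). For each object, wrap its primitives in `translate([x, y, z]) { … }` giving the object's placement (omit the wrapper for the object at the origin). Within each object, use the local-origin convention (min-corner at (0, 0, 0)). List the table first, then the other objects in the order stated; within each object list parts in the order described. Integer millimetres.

translate([0, 0, 679]) cube([789, 959, 41]);
translate([37, 37, 0]) cube([42, 42, 679]);
translate([710, 37, 0]) cube([42, 42, 679]);
translate([37, 880, 0]) cube([42, 42, 679]);
translate([710, 880, 0]) cube([42, 42, 679]);
translate([0, 0, 720]) {
  cube([532, 247, 9]);
  translate([0, 0, 9]) cube([532, 9, 286]);
  translate([0, 238, 9]) cube([532, 9, 286]);
  translate([0, 9, 9]) cube([9, 229, 286]);
  translate([523, 9, 9]) cube([9, 229, 286]);
}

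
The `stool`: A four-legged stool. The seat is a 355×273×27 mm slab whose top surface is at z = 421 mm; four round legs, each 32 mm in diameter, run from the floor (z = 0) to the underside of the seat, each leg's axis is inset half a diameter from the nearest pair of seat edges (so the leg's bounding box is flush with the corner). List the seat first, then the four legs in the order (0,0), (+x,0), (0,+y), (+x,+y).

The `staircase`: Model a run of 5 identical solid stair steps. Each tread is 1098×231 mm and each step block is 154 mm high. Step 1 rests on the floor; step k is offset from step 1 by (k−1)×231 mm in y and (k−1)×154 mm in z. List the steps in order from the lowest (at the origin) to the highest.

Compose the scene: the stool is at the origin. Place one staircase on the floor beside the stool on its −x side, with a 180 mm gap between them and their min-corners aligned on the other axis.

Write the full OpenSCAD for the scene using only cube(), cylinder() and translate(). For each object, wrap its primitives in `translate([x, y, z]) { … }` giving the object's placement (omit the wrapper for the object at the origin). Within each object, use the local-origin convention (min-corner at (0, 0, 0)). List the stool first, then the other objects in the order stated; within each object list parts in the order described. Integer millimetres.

translate([0, 0, 394]) cube([355, 273, 27]);
translate([16, 16, 0]) cylinder(h = 394, r = 16);
translate([339, 16, 0]) cylinder(h = 394, r = 16);
translate([16, 257, 0]) cylinder(h = 394, r = 16);
translate([339, 257, 0]) cylinder(h = 394, r = 16);
translate([-1278, 0, 0]) {
  cube([1098, 231, 154]);
  translate([0, 231, 154]) cube([1098, 231, 154]);
  translate([0, 462, 308]) cube([1098, 231, 154]);
  translate([0, 693, 462]) cube([1098, 231, 154]);
  translate([0, 924, 616]) cube([1098, 231, 154]);
}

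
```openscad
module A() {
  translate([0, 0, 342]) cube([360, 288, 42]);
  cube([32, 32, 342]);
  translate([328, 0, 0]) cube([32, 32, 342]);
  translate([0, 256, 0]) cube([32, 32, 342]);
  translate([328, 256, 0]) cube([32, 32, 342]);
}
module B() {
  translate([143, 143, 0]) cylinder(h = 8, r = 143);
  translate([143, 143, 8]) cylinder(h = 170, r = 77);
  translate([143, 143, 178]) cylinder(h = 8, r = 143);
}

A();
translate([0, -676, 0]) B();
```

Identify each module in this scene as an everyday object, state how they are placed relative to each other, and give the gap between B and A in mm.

The spool's nearest face is 390 mm from the stool's −y face.

A is a stool. B is a spool. The spool is on the floor beside the stool on its −y side. The gap between the spool and the stool is 390 mm.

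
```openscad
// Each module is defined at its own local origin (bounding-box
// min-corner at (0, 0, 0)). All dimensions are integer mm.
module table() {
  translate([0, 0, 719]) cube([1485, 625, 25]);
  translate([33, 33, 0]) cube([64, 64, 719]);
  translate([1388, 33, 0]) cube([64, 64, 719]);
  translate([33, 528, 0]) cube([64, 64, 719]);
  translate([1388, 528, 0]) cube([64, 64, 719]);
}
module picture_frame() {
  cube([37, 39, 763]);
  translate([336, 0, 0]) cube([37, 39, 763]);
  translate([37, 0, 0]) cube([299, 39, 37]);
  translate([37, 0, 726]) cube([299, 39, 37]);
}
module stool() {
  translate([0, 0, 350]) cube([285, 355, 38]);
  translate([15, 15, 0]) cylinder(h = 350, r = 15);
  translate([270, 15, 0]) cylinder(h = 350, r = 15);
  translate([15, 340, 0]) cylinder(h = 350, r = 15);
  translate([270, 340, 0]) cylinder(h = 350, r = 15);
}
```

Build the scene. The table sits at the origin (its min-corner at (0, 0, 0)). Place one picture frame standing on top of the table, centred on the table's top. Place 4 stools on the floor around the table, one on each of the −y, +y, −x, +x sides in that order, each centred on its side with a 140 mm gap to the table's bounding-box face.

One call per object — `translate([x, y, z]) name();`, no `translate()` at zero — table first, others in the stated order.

table();
translate([556, 293, 744]) picture_frame();
translate([600, -495, 0]) stool();
translate([600, 765, 0]) stool();
translate([-425, 135, 0]) stool();
translate([1625, 135, 0]) stool();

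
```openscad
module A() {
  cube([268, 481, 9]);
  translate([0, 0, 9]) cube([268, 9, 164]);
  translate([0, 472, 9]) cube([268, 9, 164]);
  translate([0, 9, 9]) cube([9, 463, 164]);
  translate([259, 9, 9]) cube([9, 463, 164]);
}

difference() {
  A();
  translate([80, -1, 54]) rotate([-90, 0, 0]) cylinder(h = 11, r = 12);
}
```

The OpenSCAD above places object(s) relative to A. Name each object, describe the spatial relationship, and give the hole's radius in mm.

A is an open box. The open box has a circular hole through its front wall. The hole's radius is 12 mm.

The subtracted cylinder has r = 12 mm.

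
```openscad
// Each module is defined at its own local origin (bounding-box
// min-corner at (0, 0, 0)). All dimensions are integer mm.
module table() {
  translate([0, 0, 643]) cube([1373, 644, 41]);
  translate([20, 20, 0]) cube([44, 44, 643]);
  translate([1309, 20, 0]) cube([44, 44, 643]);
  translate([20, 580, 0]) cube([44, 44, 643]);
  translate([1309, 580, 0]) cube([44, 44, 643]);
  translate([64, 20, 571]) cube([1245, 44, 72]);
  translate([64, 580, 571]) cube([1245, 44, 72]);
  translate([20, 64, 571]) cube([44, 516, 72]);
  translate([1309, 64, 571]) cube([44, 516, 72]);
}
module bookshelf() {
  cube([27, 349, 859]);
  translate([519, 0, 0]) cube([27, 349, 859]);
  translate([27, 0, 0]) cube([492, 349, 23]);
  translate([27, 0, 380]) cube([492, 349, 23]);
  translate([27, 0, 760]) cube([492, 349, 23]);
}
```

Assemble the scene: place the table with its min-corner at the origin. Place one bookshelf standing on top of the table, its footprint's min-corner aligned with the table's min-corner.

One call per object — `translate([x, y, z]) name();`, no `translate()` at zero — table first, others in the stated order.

table();
translate([0, 0, 684]) bookshelf();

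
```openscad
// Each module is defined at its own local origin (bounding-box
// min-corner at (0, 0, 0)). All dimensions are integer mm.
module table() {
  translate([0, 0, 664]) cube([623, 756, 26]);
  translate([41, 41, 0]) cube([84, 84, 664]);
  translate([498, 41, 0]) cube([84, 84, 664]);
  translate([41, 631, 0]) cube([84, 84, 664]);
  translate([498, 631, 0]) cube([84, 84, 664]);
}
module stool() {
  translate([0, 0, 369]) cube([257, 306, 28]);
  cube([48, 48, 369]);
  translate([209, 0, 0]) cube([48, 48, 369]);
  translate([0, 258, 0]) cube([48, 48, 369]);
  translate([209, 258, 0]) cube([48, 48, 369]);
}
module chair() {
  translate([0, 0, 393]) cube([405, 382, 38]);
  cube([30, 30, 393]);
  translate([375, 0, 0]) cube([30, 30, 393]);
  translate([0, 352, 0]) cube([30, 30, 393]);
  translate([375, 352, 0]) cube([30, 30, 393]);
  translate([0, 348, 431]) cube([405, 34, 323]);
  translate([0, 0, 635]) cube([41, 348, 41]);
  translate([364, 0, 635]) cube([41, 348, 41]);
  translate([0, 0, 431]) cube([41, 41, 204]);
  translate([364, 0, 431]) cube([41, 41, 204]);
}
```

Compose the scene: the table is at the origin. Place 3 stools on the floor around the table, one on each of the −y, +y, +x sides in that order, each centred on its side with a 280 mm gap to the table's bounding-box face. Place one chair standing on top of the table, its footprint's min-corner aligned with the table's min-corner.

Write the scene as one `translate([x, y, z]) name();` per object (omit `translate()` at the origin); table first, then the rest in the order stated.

table();
translate([183, -586, 0]) stool();
translate([183, 1036, 0]) stool();
translate([903, 225, 0]) stool();
translate([0, 0, 690]) chair();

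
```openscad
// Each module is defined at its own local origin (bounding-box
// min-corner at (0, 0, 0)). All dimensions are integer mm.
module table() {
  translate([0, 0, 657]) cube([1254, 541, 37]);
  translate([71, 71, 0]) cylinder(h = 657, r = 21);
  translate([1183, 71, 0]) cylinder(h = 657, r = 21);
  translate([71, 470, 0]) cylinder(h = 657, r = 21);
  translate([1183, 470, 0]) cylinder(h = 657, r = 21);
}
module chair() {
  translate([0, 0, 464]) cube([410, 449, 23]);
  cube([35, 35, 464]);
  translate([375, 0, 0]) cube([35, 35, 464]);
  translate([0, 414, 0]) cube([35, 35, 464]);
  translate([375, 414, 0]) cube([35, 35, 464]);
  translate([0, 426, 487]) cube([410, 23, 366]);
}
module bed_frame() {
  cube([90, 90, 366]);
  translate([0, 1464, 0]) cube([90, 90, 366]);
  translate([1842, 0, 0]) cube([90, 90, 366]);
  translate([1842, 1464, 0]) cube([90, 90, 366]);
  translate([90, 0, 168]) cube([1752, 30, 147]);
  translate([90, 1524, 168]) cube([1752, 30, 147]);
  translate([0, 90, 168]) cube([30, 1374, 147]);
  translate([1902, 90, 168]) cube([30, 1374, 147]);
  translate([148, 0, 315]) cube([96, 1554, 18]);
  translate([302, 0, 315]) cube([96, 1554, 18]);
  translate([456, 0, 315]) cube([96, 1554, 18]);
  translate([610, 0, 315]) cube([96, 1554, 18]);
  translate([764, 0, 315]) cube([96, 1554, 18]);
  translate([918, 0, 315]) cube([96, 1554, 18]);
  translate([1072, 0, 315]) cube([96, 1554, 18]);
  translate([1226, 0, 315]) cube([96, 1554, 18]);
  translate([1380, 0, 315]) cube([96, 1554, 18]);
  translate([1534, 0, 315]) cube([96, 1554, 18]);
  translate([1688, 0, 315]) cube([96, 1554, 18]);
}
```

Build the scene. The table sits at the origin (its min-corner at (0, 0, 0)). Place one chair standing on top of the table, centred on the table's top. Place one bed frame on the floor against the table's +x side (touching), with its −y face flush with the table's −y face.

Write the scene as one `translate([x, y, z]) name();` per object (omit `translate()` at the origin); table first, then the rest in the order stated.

table();
translate([422, 46, 694]) chair();
translate([1254, 0, 0]) bed_frame();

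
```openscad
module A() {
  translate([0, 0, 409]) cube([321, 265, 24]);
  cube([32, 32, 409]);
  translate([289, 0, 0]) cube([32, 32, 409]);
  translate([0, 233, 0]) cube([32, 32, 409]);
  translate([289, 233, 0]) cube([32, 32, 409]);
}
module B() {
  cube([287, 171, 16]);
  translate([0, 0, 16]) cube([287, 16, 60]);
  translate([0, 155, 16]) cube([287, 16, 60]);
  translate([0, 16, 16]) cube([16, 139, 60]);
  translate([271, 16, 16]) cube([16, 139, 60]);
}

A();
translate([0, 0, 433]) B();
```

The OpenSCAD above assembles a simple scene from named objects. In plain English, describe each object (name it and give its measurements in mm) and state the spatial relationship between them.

A is a four-legged stool. The seat is a 321×265×24 mm slab whose top surface is at z = 433 mm; four square legs, each 32×32 mm in cross-section, run from the floor (z = 0) to the underside of the seat, each flush with a corner of the seat.

B is an open storage box with external size 287×171×76 mm and wall thickness 16 mm (the base is also 16 mm thick). The base covers the whole footprint; the four walls stand on the base, with the y-facing walls full-width and the x-facing walls fitting between their inner faces.

The open box is on top of the stool.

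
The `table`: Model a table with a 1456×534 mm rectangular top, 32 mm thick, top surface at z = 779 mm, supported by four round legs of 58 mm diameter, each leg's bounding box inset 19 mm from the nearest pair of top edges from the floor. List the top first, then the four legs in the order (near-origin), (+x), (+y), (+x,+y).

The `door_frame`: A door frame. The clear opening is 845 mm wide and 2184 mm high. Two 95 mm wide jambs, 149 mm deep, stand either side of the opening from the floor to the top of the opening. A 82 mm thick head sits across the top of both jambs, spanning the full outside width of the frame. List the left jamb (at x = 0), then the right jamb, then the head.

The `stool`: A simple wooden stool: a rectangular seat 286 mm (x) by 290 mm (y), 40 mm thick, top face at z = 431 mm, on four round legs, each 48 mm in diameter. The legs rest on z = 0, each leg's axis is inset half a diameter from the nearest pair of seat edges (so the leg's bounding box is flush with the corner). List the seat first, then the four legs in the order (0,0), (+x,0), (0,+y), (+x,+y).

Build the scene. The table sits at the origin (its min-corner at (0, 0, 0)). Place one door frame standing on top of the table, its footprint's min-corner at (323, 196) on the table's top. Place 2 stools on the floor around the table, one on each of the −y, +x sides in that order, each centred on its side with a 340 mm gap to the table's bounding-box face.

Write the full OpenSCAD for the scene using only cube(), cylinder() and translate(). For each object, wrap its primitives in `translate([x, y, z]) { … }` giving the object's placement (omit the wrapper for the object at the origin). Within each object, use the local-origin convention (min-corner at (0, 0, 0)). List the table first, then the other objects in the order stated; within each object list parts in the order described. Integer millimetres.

translate([0, 0, 747]) cube([1456, 534, 32]);
translate([48, 48, 0]) cylinder(h = 747, r = 29);
translate([1408, 48, 0]) cylinder(h = 747, r = 29);
translate([48, 486, 0]) cylinder(h = 747, r = 29);
translate([1408, 486, 0]) cylinder(h = 747, r = 29);
translate([323, 196, 779]) {
  cube([95, 149, 2184]);
  translate([940, 0, 0]) cube([95, 149, 2184]);
  translate([0, 0, 2184]) cube([1035, 149, 82]);
}
translate([585, -630, 0]) {
  translate([0, 0, 391]) cube([286, 290, 40]);
  translate([24, 24, 0]) cylinder(h = 391, r = 24);
  translate([262, 24, 0]) cylinder(h = 391, r = 24);
  translate([24, 266, 0]) cylinder(h = 391, r = 24);
  translate([262, 266, 0]) cylinder(h = 391, r = 24);
}
translate([1796, 122, 0]) {
  translate([0, 0, 391]) cube([286, 290, 40]);
  translate([24, 24, 0]) cylinder(h = 391, r = 24);
  translate([262, 24, 0]) cylinder(h = 391, r = 24);
  translate([24, 266, 0]) cylinder(h = 391, r = 24);
  translate([262, 266, 0]) cylinder(h = 391, r = 24);
}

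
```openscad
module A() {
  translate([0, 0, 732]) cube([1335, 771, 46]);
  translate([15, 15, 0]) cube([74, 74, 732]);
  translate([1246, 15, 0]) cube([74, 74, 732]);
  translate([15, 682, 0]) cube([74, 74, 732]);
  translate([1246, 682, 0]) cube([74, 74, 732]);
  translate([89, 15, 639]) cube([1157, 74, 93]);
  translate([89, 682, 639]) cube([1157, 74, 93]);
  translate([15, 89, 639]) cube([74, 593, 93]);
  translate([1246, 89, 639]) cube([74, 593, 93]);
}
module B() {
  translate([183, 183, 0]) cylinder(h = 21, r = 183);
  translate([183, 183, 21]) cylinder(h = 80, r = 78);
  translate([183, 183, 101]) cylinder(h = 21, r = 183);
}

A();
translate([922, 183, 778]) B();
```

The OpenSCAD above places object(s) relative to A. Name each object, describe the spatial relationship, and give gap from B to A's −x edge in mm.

The spool's min-x is at 922; the table's min-x is 0; gap = 922 mm.

A is a table. B is a spool. The spool is on top of the table. The gap from the spool to the table's −x edge is 922 mm.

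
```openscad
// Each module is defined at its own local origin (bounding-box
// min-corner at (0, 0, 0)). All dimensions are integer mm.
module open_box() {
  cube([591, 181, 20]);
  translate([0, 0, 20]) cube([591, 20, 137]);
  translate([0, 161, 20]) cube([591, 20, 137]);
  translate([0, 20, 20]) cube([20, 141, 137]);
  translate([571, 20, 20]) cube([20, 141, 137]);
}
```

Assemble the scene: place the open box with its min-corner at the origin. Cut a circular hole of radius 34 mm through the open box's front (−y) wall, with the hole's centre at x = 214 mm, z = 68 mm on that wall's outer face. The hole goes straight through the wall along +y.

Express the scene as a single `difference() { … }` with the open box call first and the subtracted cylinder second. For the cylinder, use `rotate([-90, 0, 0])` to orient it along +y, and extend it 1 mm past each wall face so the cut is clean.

difference() {
  open_box();
  translate([214, -1, 68]) rotate([-90, 0, 0]) cylinder(h = 22, r = 34);
}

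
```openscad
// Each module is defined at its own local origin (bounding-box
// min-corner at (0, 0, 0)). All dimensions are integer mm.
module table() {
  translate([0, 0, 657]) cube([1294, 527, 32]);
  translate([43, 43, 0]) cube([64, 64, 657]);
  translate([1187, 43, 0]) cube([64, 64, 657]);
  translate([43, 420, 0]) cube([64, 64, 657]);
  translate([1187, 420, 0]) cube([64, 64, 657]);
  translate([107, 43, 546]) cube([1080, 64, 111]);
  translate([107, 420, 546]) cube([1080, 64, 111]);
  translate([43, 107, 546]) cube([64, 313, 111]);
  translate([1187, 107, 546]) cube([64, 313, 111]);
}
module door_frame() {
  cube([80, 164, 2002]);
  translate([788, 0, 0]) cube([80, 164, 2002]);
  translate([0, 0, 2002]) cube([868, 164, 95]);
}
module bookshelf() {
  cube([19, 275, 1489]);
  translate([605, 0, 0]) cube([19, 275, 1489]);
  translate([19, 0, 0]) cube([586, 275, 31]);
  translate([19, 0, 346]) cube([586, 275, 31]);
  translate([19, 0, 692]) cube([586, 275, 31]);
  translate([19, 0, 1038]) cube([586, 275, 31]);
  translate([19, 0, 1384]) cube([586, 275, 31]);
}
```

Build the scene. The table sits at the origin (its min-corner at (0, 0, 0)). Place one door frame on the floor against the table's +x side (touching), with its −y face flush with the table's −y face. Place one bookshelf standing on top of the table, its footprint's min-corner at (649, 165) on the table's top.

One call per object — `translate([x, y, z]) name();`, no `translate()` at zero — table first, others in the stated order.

table();
translate([1294, 0, 0]) door_frame();
translate([649, 165, 689]) bookshelf();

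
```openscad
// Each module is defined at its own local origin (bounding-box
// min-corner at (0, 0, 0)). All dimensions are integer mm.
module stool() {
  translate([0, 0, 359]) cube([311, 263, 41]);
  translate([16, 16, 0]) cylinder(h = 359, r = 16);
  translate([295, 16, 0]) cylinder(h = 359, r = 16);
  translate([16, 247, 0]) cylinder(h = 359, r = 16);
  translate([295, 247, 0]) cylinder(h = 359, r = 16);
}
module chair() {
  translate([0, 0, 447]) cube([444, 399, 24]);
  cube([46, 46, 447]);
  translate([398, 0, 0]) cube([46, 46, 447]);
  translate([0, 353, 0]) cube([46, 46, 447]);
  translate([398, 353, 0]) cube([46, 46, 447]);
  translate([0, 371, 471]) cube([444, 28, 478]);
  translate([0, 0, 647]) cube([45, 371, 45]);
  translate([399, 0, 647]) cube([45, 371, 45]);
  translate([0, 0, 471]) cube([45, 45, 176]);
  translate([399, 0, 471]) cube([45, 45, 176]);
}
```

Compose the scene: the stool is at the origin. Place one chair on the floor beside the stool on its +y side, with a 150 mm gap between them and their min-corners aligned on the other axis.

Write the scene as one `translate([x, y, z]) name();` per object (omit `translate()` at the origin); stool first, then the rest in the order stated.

stool();
translate([0, 413, 0]) chair();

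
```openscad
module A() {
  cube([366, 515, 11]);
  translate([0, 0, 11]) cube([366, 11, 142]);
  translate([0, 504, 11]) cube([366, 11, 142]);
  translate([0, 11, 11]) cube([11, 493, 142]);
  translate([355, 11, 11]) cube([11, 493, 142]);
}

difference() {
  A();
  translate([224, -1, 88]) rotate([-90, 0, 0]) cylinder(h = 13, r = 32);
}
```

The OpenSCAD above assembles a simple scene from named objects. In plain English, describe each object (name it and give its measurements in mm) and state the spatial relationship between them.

A is an open-topped rectangular box: outside dimensions 366×515×153 mm, with a uniform wall and base thickness of 11 mm. The base is a full 366×515 slab on the floor; four walls sit on top of the base. The front and back walls (the −y and +y sides) span the full width; the two side walls fit between them.

The open box has a circular hole of radius 32 mm through its front wall, centred at (x = 224, z = 88).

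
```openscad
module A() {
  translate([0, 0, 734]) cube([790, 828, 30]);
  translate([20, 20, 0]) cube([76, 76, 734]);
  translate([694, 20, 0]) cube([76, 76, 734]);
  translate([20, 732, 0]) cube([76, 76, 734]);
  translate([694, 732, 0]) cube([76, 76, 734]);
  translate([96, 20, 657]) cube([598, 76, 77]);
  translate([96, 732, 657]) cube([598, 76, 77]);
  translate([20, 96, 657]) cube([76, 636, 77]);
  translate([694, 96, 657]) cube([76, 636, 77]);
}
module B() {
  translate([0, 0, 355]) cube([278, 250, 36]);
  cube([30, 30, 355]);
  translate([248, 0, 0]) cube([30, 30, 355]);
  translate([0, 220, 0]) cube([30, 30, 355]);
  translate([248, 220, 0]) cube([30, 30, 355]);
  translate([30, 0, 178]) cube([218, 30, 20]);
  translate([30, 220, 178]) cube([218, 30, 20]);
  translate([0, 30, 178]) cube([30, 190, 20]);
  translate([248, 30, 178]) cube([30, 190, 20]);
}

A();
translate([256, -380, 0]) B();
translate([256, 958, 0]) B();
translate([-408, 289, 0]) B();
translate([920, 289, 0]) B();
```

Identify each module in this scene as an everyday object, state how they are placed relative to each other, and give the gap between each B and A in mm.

A is a table. B is a stool. Four stools sit around the table at the −y, +y, −x, +x sides. The gap between each stool and the table is 130 mm.

Each stool's nearest face is 130 mm from the table's bounding box.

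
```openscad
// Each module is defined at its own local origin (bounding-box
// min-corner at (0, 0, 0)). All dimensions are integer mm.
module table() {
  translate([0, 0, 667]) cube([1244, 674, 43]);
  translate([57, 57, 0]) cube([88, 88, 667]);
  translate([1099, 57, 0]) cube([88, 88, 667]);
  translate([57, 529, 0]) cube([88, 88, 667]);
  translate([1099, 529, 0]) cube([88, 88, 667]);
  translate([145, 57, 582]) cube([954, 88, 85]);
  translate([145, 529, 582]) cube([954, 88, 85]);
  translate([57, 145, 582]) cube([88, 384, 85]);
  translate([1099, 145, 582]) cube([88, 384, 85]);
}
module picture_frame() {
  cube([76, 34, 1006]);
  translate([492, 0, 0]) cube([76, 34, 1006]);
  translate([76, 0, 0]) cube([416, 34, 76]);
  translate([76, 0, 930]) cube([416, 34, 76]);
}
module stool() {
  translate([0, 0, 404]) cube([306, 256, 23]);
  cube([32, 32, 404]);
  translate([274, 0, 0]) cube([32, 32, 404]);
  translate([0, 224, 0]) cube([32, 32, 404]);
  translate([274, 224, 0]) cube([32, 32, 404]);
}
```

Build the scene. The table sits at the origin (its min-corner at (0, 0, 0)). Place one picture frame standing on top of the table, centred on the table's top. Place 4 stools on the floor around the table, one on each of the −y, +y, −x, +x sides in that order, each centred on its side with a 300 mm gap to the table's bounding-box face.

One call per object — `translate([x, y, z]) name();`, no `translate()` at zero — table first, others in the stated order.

table();
translate([338, 320, 710]) picture_frame();
translate([469, -556, 0]) stool();
translate([469, 974, 0]) stool();
translate([-606, 209, 0]) stool();
translate([1544, 209, 0]) stool();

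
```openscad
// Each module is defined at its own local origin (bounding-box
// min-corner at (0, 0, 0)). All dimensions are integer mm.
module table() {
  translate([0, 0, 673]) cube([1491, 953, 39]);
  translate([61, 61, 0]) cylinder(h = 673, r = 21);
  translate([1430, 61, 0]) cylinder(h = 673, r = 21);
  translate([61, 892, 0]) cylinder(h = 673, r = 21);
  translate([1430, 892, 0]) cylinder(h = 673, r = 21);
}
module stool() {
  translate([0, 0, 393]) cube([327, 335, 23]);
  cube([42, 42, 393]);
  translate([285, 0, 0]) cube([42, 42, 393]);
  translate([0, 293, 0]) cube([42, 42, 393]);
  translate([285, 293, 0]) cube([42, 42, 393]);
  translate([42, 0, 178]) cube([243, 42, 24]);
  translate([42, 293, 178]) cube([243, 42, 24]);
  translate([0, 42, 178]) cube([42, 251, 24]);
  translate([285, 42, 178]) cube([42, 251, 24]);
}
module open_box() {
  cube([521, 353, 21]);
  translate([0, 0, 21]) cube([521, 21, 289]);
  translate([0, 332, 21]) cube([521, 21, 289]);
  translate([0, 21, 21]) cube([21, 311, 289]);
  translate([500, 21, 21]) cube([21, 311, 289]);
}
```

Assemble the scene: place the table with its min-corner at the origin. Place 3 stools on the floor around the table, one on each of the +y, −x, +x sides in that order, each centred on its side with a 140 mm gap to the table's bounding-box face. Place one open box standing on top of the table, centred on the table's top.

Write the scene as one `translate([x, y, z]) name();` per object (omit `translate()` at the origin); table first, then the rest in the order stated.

table();
translate([582, 1093, 0]) stool();
translate([-467, 309, 0]) stool();
translate([1631, 309, 0]) stool();
translate([485, 300, 712]) open_box();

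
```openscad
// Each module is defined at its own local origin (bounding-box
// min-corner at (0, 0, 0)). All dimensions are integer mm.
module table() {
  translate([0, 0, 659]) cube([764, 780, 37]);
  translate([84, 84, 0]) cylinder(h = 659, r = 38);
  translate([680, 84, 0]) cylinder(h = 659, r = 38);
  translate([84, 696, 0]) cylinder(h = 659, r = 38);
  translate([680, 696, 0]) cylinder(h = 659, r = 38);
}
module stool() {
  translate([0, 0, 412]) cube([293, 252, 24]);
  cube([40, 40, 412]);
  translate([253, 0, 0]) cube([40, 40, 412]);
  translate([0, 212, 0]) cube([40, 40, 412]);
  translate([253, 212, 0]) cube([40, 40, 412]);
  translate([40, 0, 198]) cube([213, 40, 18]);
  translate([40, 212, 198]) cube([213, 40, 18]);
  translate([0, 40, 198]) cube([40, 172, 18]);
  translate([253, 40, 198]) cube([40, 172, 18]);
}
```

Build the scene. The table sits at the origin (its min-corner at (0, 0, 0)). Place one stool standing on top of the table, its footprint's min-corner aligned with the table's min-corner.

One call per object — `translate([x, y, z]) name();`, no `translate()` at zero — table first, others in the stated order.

table();
translate([0, 0, 696]) stool();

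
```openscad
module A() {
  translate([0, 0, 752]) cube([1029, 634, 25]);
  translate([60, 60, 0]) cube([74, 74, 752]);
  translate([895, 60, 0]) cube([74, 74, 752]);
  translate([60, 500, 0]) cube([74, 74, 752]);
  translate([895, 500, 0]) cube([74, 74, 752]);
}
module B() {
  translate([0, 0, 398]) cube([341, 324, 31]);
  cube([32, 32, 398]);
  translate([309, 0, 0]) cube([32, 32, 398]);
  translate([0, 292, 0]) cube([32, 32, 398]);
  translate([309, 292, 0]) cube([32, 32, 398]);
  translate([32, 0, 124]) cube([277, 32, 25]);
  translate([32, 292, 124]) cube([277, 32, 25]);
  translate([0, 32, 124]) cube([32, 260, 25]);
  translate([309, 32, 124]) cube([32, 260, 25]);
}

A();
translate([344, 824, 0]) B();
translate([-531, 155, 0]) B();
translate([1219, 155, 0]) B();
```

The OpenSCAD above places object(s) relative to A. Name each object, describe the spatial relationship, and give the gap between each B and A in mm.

Each stool's nearest face is 190 mm from the table's bounding box.

A is a table. B is a stool. Three stools sit around the table at the +y, −x, +x sides. The gap between each stool and the table is 190 mm.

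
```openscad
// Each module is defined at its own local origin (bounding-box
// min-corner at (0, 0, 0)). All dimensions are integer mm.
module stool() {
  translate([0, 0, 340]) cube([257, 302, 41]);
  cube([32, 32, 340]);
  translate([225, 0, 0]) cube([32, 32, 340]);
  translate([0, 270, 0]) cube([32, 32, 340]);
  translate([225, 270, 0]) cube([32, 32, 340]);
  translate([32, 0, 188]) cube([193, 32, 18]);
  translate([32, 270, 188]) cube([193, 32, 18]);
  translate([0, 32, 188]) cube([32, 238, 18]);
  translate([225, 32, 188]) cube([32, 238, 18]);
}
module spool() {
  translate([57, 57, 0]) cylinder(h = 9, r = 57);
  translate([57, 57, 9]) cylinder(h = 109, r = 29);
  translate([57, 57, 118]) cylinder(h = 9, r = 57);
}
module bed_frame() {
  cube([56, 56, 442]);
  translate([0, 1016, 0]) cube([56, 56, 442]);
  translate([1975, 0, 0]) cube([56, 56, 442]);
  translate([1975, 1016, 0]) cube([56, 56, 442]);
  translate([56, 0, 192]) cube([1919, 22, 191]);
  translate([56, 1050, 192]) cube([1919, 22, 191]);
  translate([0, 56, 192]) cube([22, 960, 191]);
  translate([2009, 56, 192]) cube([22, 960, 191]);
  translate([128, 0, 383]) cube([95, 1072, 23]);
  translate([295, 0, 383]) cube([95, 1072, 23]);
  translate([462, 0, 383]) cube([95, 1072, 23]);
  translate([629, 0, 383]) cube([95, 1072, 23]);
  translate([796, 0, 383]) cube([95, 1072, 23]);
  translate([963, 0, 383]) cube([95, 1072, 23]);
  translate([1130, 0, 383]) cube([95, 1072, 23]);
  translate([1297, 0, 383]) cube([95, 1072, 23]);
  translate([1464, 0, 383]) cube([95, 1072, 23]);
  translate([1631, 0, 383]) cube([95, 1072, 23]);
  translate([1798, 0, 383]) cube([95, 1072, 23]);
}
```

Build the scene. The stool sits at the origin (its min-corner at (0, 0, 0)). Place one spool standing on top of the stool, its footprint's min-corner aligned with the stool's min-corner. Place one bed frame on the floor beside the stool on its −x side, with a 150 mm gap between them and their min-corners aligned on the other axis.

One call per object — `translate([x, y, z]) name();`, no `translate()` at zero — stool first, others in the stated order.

stool();
translate([0, 0, 381]) spool();
translate([-2181, 0, 0]) bed_frame();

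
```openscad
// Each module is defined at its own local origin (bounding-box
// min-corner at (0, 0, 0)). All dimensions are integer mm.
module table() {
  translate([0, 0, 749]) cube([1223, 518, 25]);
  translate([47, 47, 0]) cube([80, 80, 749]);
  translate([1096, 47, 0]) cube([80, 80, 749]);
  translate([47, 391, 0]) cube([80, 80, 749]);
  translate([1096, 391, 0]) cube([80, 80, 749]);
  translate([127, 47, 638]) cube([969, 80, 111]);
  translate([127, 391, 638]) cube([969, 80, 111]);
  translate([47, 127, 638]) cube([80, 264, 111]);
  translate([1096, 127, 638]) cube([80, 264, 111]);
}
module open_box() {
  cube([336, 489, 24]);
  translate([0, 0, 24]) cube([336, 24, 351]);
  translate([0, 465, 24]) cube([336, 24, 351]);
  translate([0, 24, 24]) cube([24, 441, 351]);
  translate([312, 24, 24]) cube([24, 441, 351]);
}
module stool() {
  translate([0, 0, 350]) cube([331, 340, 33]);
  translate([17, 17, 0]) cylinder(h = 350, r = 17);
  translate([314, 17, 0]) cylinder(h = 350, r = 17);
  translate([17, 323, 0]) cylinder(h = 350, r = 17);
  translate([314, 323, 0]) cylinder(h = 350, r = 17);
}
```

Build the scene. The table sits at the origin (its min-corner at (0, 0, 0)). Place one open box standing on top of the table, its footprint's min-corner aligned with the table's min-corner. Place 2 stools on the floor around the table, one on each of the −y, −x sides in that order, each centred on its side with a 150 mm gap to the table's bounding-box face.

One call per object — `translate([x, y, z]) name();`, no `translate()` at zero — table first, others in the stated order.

table();
translate([0, 0, 774]) open_box();
translate([446, -490, 0]) stool();
translate([-481, 89, 0]) stool();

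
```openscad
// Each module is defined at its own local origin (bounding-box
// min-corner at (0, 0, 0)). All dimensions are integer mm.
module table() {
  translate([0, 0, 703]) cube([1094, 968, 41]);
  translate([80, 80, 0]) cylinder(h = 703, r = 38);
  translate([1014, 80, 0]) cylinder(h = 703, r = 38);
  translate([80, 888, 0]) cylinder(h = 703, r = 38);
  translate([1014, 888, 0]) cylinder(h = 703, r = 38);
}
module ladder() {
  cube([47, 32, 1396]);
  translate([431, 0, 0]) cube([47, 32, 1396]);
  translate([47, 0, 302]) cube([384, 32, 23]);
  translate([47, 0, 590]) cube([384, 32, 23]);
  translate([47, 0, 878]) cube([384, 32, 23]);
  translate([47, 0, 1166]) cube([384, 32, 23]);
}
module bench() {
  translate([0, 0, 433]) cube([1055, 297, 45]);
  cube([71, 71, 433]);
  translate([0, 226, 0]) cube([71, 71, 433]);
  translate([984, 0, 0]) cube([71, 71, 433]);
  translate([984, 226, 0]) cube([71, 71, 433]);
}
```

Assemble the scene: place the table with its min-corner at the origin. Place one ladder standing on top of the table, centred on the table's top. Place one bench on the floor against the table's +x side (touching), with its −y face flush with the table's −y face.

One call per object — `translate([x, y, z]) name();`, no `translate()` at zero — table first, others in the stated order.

table();
translate([308, 468, 744]) ladder();
translate([1094, 0, 0]) bench();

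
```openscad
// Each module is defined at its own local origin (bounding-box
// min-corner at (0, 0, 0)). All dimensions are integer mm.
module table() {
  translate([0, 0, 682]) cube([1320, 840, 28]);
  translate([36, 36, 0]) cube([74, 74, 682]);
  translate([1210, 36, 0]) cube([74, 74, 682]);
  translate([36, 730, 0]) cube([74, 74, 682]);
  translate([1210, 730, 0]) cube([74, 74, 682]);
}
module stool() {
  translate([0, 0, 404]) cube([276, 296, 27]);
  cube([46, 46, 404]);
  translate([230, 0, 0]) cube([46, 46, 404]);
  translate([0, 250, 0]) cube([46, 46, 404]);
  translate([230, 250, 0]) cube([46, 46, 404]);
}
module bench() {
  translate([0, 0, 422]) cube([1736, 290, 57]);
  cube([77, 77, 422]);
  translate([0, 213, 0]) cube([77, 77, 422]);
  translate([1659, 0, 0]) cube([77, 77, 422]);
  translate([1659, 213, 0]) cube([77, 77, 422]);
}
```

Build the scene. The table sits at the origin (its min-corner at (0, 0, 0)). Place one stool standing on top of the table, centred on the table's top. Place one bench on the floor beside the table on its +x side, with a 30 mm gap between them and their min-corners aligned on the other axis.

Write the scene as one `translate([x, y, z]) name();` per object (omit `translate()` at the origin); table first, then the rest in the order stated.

table();
translate([522, 272, 710]) stool();
translate([1350, 0, 0]) bench();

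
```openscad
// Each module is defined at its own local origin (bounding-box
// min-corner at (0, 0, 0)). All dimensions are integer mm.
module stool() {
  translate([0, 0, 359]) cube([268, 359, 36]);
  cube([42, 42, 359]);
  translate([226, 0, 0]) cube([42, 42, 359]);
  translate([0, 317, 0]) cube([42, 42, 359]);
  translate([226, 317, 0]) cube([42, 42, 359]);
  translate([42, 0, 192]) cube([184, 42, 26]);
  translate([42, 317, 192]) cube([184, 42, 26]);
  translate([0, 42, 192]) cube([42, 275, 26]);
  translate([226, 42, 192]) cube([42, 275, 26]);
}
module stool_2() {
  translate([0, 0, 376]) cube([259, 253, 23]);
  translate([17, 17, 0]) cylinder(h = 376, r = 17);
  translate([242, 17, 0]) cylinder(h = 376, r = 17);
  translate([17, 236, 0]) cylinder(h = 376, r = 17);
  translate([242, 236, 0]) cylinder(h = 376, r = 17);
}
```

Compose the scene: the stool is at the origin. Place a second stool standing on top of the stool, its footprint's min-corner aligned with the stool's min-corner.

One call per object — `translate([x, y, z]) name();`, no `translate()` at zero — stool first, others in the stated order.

stool();
translate([0, 0, 395]) stool_2();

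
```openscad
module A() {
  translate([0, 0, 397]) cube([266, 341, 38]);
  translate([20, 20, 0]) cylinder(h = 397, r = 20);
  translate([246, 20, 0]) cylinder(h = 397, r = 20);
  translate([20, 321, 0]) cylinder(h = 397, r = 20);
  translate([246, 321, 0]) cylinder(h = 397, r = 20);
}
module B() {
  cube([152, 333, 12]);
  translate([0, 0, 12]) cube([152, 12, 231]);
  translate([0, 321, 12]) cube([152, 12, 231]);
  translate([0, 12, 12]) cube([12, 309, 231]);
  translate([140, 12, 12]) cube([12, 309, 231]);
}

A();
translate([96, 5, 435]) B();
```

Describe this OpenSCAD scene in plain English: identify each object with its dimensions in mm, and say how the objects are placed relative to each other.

A is a four-legged stool. The seat is a 266×341×38 mm slab whose top surface is at z = 435 mm; four round legs, each 40 mm in diameter, run from the floor (z = 0) to the underside of the seat, each leg's axis is inset half a diameter from the nearest pair of seat edges (so the leg's bounding box is flush with the corner).

B is an open storage box with external size 152×333×243 mm and wall thickness 12 mm (the base is also 12 mm thick). The base covers the whole footprint; the four walls stand on the base, with the y-facing walls full-width and the x-facing walls fitting between their inner faces.

The open box is on top of the stool.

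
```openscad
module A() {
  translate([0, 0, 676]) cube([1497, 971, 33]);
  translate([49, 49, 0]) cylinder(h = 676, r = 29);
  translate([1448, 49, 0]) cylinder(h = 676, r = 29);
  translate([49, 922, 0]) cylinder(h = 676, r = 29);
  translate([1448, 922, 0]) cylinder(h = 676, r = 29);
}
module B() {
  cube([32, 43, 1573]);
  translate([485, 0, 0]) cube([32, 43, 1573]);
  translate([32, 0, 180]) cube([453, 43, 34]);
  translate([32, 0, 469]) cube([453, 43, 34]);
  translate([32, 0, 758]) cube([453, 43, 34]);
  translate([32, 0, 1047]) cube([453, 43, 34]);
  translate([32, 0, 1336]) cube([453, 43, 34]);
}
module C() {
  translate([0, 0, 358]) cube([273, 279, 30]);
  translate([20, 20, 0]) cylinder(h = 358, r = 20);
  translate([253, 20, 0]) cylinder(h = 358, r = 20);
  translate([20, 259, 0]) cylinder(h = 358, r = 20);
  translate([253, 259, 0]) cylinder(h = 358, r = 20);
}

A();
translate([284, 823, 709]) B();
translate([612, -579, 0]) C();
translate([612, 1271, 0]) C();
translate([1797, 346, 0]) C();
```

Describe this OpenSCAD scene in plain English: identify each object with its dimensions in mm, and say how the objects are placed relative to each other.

A is a rectangular dining table. The top is 1497×971×33 mm with its upper surface at z = 709 mm. It stands on four round legs of 58 mm diameter, each leg's bounding box inset 20 mm from the nearest pair of top edges, running from the floor to the underside of the top.

B is a wooden ladder with two side rails of 32×43 mm section and 1573 mm height, set 517 mm apart overall. Between them run 5 rectangular rungs (43 mm deep, 34 mm thick), front faces flush with the rails' −y face. The bottom of the first rung is 180 mm above the floor and each subsequent rung is 289 mm higher than the one below.

C is a four-legged stool. The seat is 273×279 mm, 30 mm thick, top at z = 388 mm. It stands on four round legs, each 40 mm in diameter, from z = 0 to the seat underside, each leg's axis is inset half a diameter from the nearest pair of seat edges (so the leg's bounding box is flush with the corner).

The ladder is on top of the table. Three stools sit around the table at the −y, +y, +x sides.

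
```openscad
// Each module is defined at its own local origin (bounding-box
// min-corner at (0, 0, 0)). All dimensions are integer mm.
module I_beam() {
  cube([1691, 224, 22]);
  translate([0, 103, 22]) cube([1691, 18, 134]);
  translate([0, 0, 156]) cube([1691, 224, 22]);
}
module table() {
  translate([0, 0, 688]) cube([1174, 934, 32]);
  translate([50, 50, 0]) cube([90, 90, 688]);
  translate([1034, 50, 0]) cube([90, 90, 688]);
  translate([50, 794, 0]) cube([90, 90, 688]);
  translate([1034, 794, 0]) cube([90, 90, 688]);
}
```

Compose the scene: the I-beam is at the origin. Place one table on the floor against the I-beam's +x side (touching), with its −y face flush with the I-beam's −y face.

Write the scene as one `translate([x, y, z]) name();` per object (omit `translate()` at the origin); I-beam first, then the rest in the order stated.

I_beam();
translate([1691, 0, 0]) table();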